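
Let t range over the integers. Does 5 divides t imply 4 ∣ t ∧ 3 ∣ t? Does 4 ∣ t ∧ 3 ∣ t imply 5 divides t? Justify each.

Neither direction holds.

(⟹) This fails: take t = 5. Certainly 5 ∣ 5, but 4 ∤ 5.

(⟸) This fails: take t = 12. Both 4 ∣ 12 and 3 ∣ 12, yet 12 is not a multiple of 5 (since 12 = 2·5 + 2), so 5 ∤ 12.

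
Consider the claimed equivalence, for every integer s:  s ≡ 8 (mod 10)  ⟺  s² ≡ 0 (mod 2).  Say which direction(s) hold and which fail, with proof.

(→) Suppose s ≡ 8 (mod 10). Then s² ≡ 8² = 64 (mod 10), and since 2 ∣ 10, also s² ≡ 0 (mod 2).

(←) This fails: take s = 0. Then 0² = 0 ≡ 0 (mod 2), yet 0 ≡ 0 (mod 10), not 8.

Not equivalent: only (⇒) holds.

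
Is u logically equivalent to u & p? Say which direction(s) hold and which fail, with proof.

[⇒] This fails. Under p = F, u = T, the left side is true but the right side is false.

[⇐] Assume the antecedent. If p is true, the antecedent forces (p = T, u = T), and u holds there. If p is false, the antecedent cannot hold. Either way u holds.

Not equivalent: only (⇐) holds.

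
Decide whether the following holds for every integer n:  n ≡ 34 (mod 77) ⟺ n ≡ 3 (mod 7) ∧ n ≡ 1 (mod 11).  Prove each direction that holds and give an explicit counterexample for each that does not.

Both directions fail.

Forward direction. This fails: n = 34 gives 34 ≡ 34 (mod 77) but 34 ≡ 6 (mod 7), so the conjunction on the right does not hold.

Converse. This fails: n = 45 satisfies both congruences on the right (45 ≡ 3 mod 7 and 45 ≡ 1 mod 11) yet 45 ≡ 45 (mod 77), not 34.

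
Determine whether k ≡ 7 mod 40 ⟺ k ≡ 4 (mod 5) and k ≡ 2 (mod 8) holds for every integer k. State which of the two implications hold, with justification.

[⇒] This fails: k = 7 gives 7 ≡ 7 (mod 40) but 7 ≡ 2 (mod 5), so the conjunction on the right does not hold.

[⇐] This fails: k = 34 satisfies both congruences on the right (34 ≡ 4 mod 5 and 34 ≡ 2 mod 8) yet 34 ≡ 34 (mod 40), not 7.

Neither implication holds.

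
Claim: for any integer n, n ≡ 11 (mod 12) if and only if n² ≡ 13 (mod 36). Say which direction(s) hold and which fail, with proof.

(⟹) This fails: take n = 23. Then 23 ≡ 11 (mod 12), but 23² = 529 ≡ 25 (mod 36), not 13.

(⟸) This fails: take n = 7. Then 7² = 49 ≡ 13 (mod 36), yet 7 ≡ 7 (mod 12), not 11.

Neither implication holds.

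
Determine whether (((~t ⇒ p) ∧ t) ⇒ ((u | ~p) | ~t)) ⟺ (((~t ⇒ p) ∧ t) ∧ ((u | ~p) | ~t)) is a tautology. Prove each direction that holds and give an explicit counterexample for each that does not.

(←) Assume the antecedent. If p is true, the antecedent forces (p = T, u = T, t = T), and the consequent holds there. If p is false, the consequent reduces to true regardless of the other variables. Either way the consequent holds.

(→) This fails. Under p = F, u = F, t = F, the left side is true but the right side is false.

(⇒) fails; (⇐) holds.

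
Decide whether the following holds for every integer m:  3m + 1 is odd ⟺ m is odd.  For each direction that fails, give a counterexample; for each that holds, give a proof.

(⇒) fails and (⇐) fails.

Forward direction. This fails: m = 6 gives 3m + 1 = 19, which is odd, but 6 is even, not odd.

Converse. This also fails: m = 1 is odd, but 3m + 1 = 4 is even, not odd.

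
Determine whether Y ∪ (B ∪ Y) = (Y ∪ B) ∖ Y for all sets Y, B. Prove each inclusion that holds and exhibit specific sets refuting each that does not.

The sets are not equal: only the reverse inclusion holds.

(⟹) This inclusion fails. Take Y = {1}, B = ∅; then 1 ∈ Y ∪ (B ∪ Y) but 1 ∉ (Y ∪ B) ∖ Y.

(⟸) Let x ∈ (Y ∪ B) ∖ Y. Then x ∈ B and x ∉ Y, from which x ∈ Y ∪ (B ∪ Y).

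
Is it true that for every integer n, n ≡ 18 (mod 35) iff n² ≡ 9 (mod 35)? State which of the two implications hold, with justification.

Converse. This fails: take n = 3. Then 3² = 9 ≡ 9 (mod 35), yet 3 ≡ 3 (mod 35), not 18.

Forward direction. Suppose n ≡ 18 (mod 35). Write n = 35j + 18. Then (35j + 18)² = 1225j² + 1260j + 324 = 35(35j² + 36j + 9) + 9, so n² ≡ 9 (mod 35).

(⇒) holds; (⇐) fails.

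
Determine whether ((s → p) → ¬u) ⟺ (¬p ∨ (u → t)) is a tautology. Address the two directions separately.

Only the forward direction holds.

(→) Assume the antecedent. If u is true, the antecedent forces (u = T, t = F, p = F, s = T) or (u = T, t = T, p = F, s = T), and ¬p ∨ (u → t) holds there. If u is false, ¬p ∨ (u → t) reduces to true regardless of the other variables. Either way ¬p ∨ (u → t) holds.

(←) This fails. Under u = T, t = F, p = F, s = F, the left side is false but the right side is true.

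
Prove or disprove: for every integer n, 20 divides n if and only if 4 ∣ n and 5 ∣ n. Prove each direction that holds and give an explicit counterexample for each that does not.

[⇒] If 20 ∣ n, write n = 20q. Since 20 = 5·4, n = 4·(5q), so 4 ∣ n; and since 20 = 4·5, n = 5·(4q), so 5 ∣ n.

[⇐] Suppose 4 ∣ n and 5 ∣ n. Any common multiple of 4 and 5 is a multiple of their lcm; here gcd(4, 5) = 1, so lcm(4, 5) = 4·5 = 20, so 20 ∣ n.

Both implications hold.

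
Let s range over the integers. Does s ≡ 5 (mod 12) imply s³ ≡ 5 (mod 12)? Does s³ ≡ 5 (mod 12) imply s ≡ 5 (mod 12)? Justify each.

Equivalent; both directions hold.

(⇒) Suppose s ≡ 5 (mod 12). Write s = 12j + 5. Then (12j + 5)³ = 1728j³ + 2160j² + 900j + 125 = 12(144j³ + 180j² + 75j + 10) + 5, so s³ ≡ 5 (mod 12).

(⇐) For the converse, argue contrapositively. If s ≢ 5 (mod 12), then s is congruent to one of 0, 1, 2, 3, 4, 6, 7, 8, 9, 10, 11 modulo 12, and these give s³ ≡ 0, 1, 8, 3, 4, 0, 7, 8, 9, 4, 11 respectively — never 5.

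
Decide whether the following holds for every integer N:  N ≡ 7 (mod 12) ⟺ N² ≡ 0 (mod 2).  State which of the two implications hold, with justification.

Forward direction. This fails: take N = 7. Then 7 ≡ 7 (mod 12), but 7² = 49 ≡ 1 (mod 2), not 0.

Converse. This fails: take N = 0. Then 0² = 0 ≡ 0 (mod 2), yet 0 ≡ 0 (mod 12), not 7.

Neither implication holds.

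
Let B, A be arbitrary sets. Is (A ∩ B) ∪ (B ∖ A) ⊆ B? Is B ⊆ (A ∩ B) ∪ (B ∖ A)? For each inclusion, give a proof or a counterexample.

The two sets are equal.

Reverse inclusion. Let x ∈ B. Then either x ∈ B and x ∉ A; or x ∈ B ∩ A. In each case x ∈ (A ∩ B) ∪ (B ∖ A), so B ⊆ (A ∩ B) ∪ (B ∖ A).

Forward inclusion. Let x ∈ (A ∩ B) ∪ (B ∖ A). Then either x ∈ B and x ∉ A; or x ∈ B ∩ A. In each case x ∈ B, so (A ∩ B) ∪ (B ∖ A) ⊆ B.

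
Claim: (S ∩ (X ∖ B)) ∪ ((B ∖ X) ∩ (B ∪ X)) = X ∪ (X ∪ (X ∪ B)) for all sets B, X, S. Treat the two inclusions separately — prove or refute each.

The sets are not equal: only the forward inclusion holds.

(⟸) This inclusion fails. Take B = ∅, X = {1}, S = ∅; then 1 ∈ X ∪ (X ∪ (X ∪ B)) but 1 ∉ (S ∩ (X ∖ B)) ∪ ((B ∖ X) ∩ (B ∪ X)).

(⟹) Let x ∈ (S ∩ (X ∖ B)) ∪ ((B ∖ X) ∩ (B ∪ X)). Then either x ∈ B and x ∉ X, S; or x ∈ B ∩ S and x ∉ X; or x ∈ X ∩ S and x ∉ B. In each case x ∈ X ∪ (X ∪ (X ∪ B)), so (S ∩ (X ∖ B)) ∪ ((B ∖ X) ∩ (B ∪ X)) ⊆ X ∪ (X ∪ (X ∪ B)).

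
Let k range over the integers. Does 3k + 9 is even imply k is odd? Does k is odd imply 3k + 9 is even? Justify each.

Equivalent; both directions hold.

(⟹) Suppose 3k + 9 is even. Since 3 is odd, 3k and k have the same parity, so 3k + 9 ≡ k + 9 (mod 2). As 9 is odd, 3k + 9 is even exactly when k is odd. Thus k is odd.

(⟸) Conversely, suppose k is odd; write k = 2j + 1. Then 3k + 9 = 3·(2j + 1) + 9 = 2·3j + 12, which is even.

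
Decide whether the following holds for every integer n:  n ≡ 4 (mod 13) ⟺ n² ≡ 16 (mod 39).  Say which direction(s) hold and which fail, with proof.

Forward direction. This fails: take n = 30. Then 30 ≡ 4 (mod 13), but 30² = 900 ≡ 3 (mod 39), not 16.

Converse. This fails: take n = 22. Then 22² = 484 ≡ 16 (mod 39), yet 22 ≡ 9 (mod 13), not 4.

(⇒) fails and (⇐) fails.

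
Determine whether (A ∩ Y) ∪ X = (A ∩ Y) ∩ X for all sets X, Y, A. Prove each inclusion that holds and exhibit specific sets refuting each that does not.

Forward inclusion. This inclusion fails. Take X = {1}, Y = ∅, A = ∅; then 1 ∈ (A ∩ Y) ∪ X but 1 ∉ (A ∩ Y) ∩ X.

Reverse inclusion. Let x ∈ (A ∩ Y) ∩ X. Then x ∈ X ∩ Y ∩ A, from which x ∈ (A ∩ Y) ∪ X.

The sets are not equal: only the reverse inclusion holds.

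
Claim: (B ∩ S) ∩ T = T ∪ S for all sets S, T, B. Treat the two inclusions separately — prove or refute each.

(⊆) holds; (⊇) fails.

(⟹) Let x ∈ (B ∩ S) ∩ T. Then x ∈ S ∩ T ∩ B, from which x ∈ T ∪ S.

(⟸) This inclusion fails. Take S = {1}, T = ∅, B = ∅; then 1 ∈ T ∪ S but 1 ∉ (B ∩ S) ∩ T.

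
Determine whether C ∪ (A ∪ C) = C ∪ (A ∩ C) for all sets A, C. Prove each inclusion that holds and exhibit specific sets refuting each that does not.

(⊆) This inclusion fails. Take A = {1}, C = ∅; then 1 ∈ C ∪ (A ∪ C) but 1 ∉ C ∪ (A ∩ C).

(⊇) Let x ∈ C ∪ (A ∩ C). Then either x ∈ C and x ∉ A; or x ∈ A ∩ C. In each case x ∈ C ∪ (A ∪ C), so C ∪ (A ∩ C) ⊆ C ∪ (A ∪ C).

The sets are not equal: only the reverse inclusion holds.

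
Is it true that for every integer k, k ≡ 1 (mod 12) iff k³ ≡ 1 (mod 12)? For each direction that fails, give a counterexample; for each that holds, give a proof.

Converse. For the converse, argue contrapositively. If k ≢ 1 (mod 12), then k is congruent to one of 0, 2, 3, 4, 5, 6, 7, 8, 9, 10, 11 modulo 12, and these give k³ ≡ 0, 8, 3, 4, 5, 0, 7, 8, 9, 4, 11 respectively — never 1.

Forward direction. Suppose k ≡ 1 (mod 12). Write k = 12j + 1. Then (12j + 1)³ = 1728j³ + 432j² + 36j + 1 = 12(144j³ + 36j² + 3j) + 1, so k³ ≡ 1 (mod 12).

The biconditional holds.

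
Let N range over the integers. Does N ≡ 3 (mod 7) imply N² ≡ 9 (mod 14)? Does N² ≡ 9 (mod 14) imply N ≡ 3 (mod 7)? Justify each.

(⇒) This fails: take N = 10. Then 10 ≡ 3 (mod 7), but 10² = 100 ≡ 2 (mod 14), not 9.

(⇐) This fails: take N = 11. Then 11² = 121 ≡ 9 (mod 14), yet 11 ≡ 4 (mod 7), not 3.

(⇒) fails and (⇐) fails.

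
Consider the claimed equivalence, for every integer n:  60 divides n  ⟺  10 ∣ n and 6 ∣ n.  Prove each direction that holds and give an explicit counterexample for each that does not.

(⟹) If 60 ∣ n, write n = 60q. Since 60 = 6·10, n = 10·(6q), so 10 ∣ n; and since 60 = 10·6, n = 6·(10q), so 6 ∣ n.

(⟸) This fails: take n = 30. Both 10 ∣ 30 and 6 ∣ 30, yet 30 is not a multiple of 60 (since 30 = 0·60 + 30), so 60 ∤ 30.

(⇒) holds; (⇐) fails.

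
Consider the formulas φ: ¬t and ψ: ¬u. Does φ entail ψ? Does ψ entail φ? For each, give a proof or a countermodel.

Both directions fail.

Forward direction. This fails. Under u = T, t = F, the left side is true but the right side is false.

Converse. This fails. Under u = F, t = T, the left side is false but the right side is true.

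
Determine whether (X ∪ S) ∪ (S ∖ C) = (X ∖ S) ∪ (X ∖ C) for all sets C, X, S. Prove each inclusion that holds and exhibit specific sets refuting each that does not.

(⊇) Let x ∈ (X ∖ S) ∪ (X ∖ C). Then either x ∈ X and x ∉ C, S; or x ∈ C ∩ X and x ∉ S; or x ∈ X ∩ S and x ∉ C. In each case x ∈ (X ∪ S) ∪ (S ∖ C), so (X ∖ S) ∪ (X ∖ C) ⊆ (X ∪ S) ∪ (S ∖ C).

(⊆) This inclusion fails. Take C = ∅, X = ∅, S = {1}; then 1 ∈ (X ∪ S) ∪ (S ∖ C) but 1 ∉ (X ∖ S) ∪ (X ∖ C).

The sets are not equal: only the reverse inclusion holds.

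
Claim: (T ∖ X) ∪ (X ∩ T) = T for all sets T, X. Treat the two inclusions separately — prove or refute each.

(⊆) Let x ∈ (T ∖ X) ∪ (X ∩ T). Then either x ∈ T and x ∉ X; or x ∈ T ∩ X. In each case x ∈ T, so (T ∖ X) ∪ (X ∩ T) ⊆ T.

(⊇) Let x ∈ T. Then either x ∈ T and x ∉ X; or x ∈ T ∩ X. In each case x ∈ (T ∖ X) ∪ (X ∩ T), so T ⊆ (T ∖ X) ∪ (X ∩ T).

Both inclusions hold; the sets are equal.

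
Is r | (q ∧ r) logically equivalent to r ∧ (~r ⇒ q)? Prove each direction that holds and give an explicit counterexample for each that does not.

Equivalent; both directions hold.

Converse. Assume the antecedent. If r is true, r | (q ∧ r) reduces to true regardless of the other variables. If r is false, the antecedent cannot hold. Either way r | (q ∧ r) holds.

Forward direction. Assume the antecedent. If r is true, r ∧ (~r ⇒ q) reduces to true regardless of the other variables. If r is false, the antecedent cannot hold. Either way r ∧ (~r ⇒ q) holds.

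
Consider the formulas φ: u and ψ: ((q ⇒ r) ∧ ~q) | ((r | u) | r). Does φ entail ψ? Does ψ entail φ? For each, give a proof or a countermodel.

(⇒) holds; (⇐) fails.

(⟹) Assume the antecedent. If q is true, the antecedent forces (q = T, r = F, u = T) or (q = T, r = T, u = T), and ((q ⇒ r) ∧ ~q) | ((r | u) | r) holds there. If q is false, ((q ⇒ r) ∧ ~q) | ((r | u) | r) reduces to true regardless of the other variables. Either way ((q ⇒ r) ∧ ~q) | ((r | u) | r) holds.

(⟸) This fails. Under q = F, r = F, u = F, the left side is false but the right side is true.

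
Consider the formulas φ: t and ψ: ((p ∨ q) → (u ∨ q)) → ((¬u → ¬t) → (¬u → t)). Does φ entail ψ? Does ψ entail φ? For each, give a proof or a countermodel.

(⇒) holds; (⇐) fails.

(⇒) Assume the antecedent. If t is true, the consequent reduces to true regardless of the other variables. If t is false, the antecedent cannot hold. Either way the consequent holds.

(⇐) This fails. Under p = T, u = F, t = F, q = F, the left side is false but the right side is true.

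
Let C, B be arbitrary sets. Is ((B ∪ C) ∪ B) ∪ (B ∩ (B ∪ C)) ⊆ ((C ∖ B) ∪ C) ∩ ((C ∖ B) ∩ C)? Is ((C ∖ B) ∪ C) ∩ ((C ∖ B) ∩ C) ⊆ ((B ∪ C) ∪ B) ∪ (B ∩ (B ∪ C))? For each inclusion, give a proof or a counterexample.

(⊇) Let x ∈ ((C ∖ B) ∪ C) ∩ ((C ∖ B) ∩ C). Then x ∈ C and x ∉ B, from which x ∈ ((B ∪ C) ∪ B) ∪ (B ∩ (B ∪ C)).

(⊆) This inclusion fails. Take C = ∅, B = {1}; then 1 ∈ ((B ∪ C) ∪ B) ∪ (B ∩ (B ∪ C)) but 1 ∉ ((C ∖ B) ∪ C) ∩ ((C ∖ B) ∩ C).

The sets are not equal: only the reverse inclusion holds.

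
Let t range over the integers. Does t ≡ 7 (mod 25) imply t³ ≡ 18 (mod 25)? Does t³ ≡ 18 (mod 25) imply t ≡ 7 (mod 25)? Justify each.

Both implications hold.

Forward direction. Suppose t ≡ 7 (mod 25). Write t = 25j + 7. Then (25j + 7)³ = 15625j³ + 13125j² + 3675j + 343 = 25(625j³ + 525j² + 147j + 13) + 18, so t³ ≡ 18 (mod 25).

Converse. Suppose t³ ≡ 18 (mod 25). The only residue r in {0, …, 24} with r³ ≡ 18 (mod 25) is r = 7, so t ≡ 7 (mod 25).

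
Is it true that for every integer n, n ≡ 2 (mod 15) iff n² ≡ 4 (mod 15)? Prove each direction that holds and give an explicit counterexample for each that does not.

Forward direction. Suppose n ≡ 2 (mod 15). Write n = 15j + 2. Then (15j + 2)² = 225j² + 60j + 4 = 15(15j² + 4j) + 4, so n² ≡ 4 (mod 15).

Converse. This fails: take n = 7. Then 7² = 49 ≡ 4 (mod 15), yet 7 ≡ 7 (mod 15), not 2.

Only the forward implication holds.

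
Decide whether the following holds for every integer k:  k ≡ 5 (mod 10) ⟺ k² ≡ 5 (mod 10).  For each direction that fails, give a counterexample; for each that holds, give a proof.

[⇒] Suppose k ≡ 5 (mod 10). Write k = 10j + 5. Then (10j + 5)² = 100j² + 100j + 25 = 10(10j² + 10j + 2) + 5, so k² ≡ 5 (mod 10).

[⇐] Conversely, suppose k² ≡ 5 (mod 10). The only residue r in {0, …, 9} with r² ≡ 5 (mod 10) is r = 5, so k ≡ 5 (mod 10).

Equivalent; both directions hold.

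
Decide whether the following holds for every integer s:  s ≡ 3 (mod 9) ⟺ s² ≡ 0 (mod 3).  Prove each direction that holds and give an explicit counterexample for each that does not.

The forward direction holds; the converse fails.

(→) Suppose s ≡ 3 (mod 9). Then s² ≡ 3² = 9 (mod 9), and since 3 ∣ 9, also s² ≡ 0 (mod 3).

(←) This fails: take s = 0. Then 0² = 0 ≡ 0 (mod 3), yet 0 ≡ 0 (mod 9), not 3.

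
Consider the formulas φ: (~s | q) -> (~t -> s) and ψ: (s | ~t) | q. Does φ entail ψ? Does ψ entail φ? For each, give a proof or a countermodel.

Neither implication holds.

[⇒] This fails. Under t = T, q = F, s = F, the left side is true but the right side is false.

[⇐] This fails. Under t = F, q = F, s = F, the left side is false but the right side is true.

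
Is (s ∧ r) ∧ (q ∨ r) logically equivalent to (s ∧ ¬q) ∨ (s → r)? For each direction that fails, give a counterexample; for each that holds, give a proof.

[⇒] Assume the antecedent. If q is true, the antecedent forces (q = T, s = T, r = T), and (s ∧ ¬q) ∨ (s → r) holds there. If q is false, (s ∧ ¬q) ∨ (s → r) reduces to true regardless of the other variables. Either way (s ∧ ¬q) ∨ (s → r) holds.

[⇐] This fails. Under q = F, s = F, r = F, the left side is false but the right side is true.

Only the forward implication holds.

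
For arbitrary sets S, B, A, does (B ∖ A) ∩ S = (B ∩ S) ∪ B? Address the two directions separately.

(⊆) holds; (⊇) fails.

Forward inclusion. Let x ∈ (B ∖ A) ∩ S. Then x ∈ S ∩ B and x ∉ A, from which x ∈ (B ∩ S) ∪ B.

Reverse inclusion. This inclusion fails. Take S = ∅, B = {1}, A = ∅; then 1 ∈ (B ∩ S) ∪ B but 1 ∉ (B ∖ A) ∩ S.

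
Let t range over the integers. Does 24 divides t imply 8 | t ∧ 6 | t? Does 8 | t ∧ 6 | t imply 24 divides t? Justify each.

Equivalent; both directions hold.

(⇒) If 24 ∣ t, write t = 24q. Since 24 = 3·8, t = 8·(3q), so 8 ∣ t; and since 24 = 4·6, t = 6·(4q), so 6 ∣ t.

(⇐) Suppose 8 ∣ t and 6 ∣ t. Any common multiple of 8 and 6 is a multiple of their lcm; here lcm(8, 6) = 8·6/gcd(8, 6) = 48/2 = 24, so 24 ∣ t.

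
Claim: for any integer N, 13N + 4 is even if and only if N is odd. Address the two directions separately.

Neither implication holds.

(⇒) This fails: N = 0 gives 13N + 4 = 4, which is even, but 0 is even, not odd.

(⇐) This also fails: N = 1 is odd, but 13N + 4 = 17 is odd, not even.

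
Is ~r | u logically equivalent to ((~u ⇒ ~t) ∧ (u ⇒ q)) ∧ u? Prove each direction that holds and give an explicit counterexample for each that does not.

(⟹) This fails. Under u = F, r = F, t = F, q = F, the left side is true but the right side is false.

(⟸) Assume the antecedent. If u is true, ~r | u reduces to true regardless of the other variables. If u is false, the antecedent cannot hold. Either way ~r | u holds.

Only the converse holds.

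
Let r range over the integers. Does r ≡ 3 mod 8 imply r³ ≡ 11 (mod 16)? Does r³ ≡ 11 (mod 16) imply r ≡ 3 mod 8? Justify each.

Converse. The residues r modulo 16 with r³ ≡ 11 (mod 16) are exactly {3}, and each is ≡ 3 (mod 8).

Forward direction. This fails: take r = 11. Then 11 ≡ 3 (mod 8), but 11³ = 1331 ≡ 3 (mod 16), not 11.

The forward direction fails; the converse holds.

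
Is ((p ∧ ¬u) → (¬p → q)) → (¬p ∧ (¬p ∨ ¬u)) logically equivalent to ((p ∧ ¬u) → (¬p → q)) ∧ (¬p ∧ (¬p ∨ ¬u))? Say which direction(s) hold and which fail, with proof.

Equivalent; both directions hold.

(→) Assume the antecedent. If q is true, the antecedent forces (q = T, u = F, p = F) or (q = T, u = T, p = F), and the consequent holds there. If q is false, the antecedent forces (q = F, u = F, p = F) or (q = F, u = T, p = F), and the consequent holds there. Either way the consequent holds.

(←) Assume the antecedent. If q is true, the antecedent forces (q = T, u = F, p = F) or (q = T, u = T, p = F), and the consequent holds there. If q is false, the antecedent forces (q = F, u = F, p = F) or (q = F, u = T, p = F), and the consequent holds there. Either way the consequent holds.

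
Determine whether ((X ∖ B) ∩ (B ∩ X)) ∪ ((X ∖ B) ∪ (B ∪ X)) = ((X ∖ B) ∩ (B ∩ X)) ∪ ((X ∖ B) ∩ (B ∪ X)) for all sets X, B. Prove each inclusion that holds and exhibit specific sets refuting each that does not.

(⊆) fails; (⊇) holds.

Reverse inclusion. Let x ∈ ((X ∖ B) ∩ (B ∩ X)) ∪ ((X ∖ B) ∩ (B ∪ X)). Then x ∈ X and x ∉ B, from which x ∈ ((X ∖ B) ∩ (B ∩ X)) ∪ ((X ∖ B) ∪ (B ∪ X)).

Forward inclusion. This inclusion fails. Take X = ∅, B = {1}; then 1 ∈ ((X ∖ B) ∩ (B ∩ X)) ∪ ((X ∖ B) ∪ (B ∪ X)) but 1 ∉ ((X ∖ B) ∩ (B ∩ X)) ∪ ((X ∖ B) ∩ (B ∪ X)).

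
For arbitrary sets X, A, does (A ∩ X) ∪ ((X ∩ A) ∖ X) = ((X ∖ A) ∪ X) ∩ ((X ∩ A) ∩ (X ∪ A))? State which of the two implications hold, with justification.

(⊇) Let x ∈ ((X ∖ A) ∪ X) ∩ ((X ∩ A) ∩ (X ∪ A)). Then x ∈ X ∩ A, from which x ∈ (A ∩ X) ∪ ((X ∩ A) ∖ X).

(⊆) Let x ∈ (A ∩ X) ∪ ((X ∩ A) ∖ X). Then x ∈ X ∩ A, from which x ∈ ((X ∖ A) ∪ X) ∩ ((X ∩ A) ∩ (X ∪ A)).

Both inclusions hold.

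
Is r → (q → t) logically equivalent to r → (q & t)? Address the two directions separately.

Forward direction. This fails. Under q = F, t = F, r = T, the left side is true but the right side is false.

Converse. Assume the antecedent. If t is true, r → (q → t) reduces to true regardless of the other variables. If t is false, the antecedent forces (q = F, t = F, r = F) or (q = T, t = F, r = F), and r → (q → t) holds there. Either way r → (q → t) holds.

(⇒) fails; (⇐) holds.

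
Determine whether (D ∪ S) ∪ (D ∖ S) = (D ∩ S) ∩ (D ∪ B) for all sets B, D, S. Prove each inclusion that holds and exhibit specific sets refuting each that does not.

Forward inclusion. This inclusion fails. Take B = ∅, D = {1}, S = ∅; then 1 ∈ (D ∪ S) ∪ (D ∖ S) but 1 ∉ (D ∩ S) ∩ (D ∪ B).

Reverse inclusion. Let x ∈ (D ∩ S) ∩ (D ∪ B). Then either x ∈ D ∩ S and x ∉ B; or x ∈ B ∩ D ∩ S. In each case x ∈ (D ∪ S) ∪ (D ∖ S), so (D ∩ S) ∩ (D ∪ B) ⊆ (D ∪ S) ∪ (D ∖ S).

Only the reverse inclusion holds.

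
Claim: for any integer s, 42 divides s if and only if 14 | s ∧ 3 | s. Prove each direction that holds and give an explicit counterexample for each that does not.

(⇐) Suppose 14 ∣ s and 3 ∣ s. Any common multiple of 14 and 3 is a multiple of their lcm; here gcd(14, 3) = 1, so lcm(14, 3) = 14·3 = 42, so 42 ∣ s.

(⇒) If 42 ∣ s, write s = 42q. Since 42 = 3·14, s = 14·(3q), so 14 ∣ s; and since 42 = 14·3, s = 3·(14q), so 3 ∣ s.

Both directions hold; the statement is true.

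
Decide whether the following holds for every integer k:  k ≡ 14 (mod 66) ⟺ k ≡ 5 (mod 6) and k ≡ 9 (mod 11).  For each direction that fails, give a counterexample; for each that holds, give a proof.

Neither implication holds.

Forward direction. This fails: k = 14 gives 14 ≡ 14 (mod 66) but 14 ≡ 2 (mod 6), so the conjunction on the right does not hold.

Converse. This fails: k = 53 satisfies both congruences on the right (53 ≡ 5 mod 6 and 53 ≡ 9 mod 11) yet 53 ≡ 53 (mod 66), not 14.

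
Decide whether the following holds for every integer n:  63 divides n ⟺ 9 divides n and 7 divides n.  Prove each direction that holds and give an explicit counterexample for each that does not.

(⟸) Suppose 9 ∣ n and 7 ∣ n. Any common multiple of 9 and 7 is a multiple of their lcm; here gcd(9, 7) = 1, so lcm(9, 7) = 9·7 = 63, so 63 ∣ n.

(⟹) If 63 ∣ n, write n = 63q. Since 63 = 7·9, n = 9·(7q), so 9 ∣ n; and since 63 = 9·7, n = 7·(9q), so 7 ∣ n.

Equivalent; both directions hold.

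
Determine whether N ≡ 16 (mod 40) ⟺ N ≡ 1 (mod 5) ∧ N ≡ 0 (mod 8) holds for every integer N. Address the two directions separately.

Both directions hold.

(⇒) Suppose N ≡ 16 (mod 40); write N = 40j + 16. Since 5 ∣ 40, reducing mod 5 gives N ≡ 16 ≡ 1 (mod 5); since 8 ∣ 40, reducing mod 8 gives N ≡ 16 ≡ 0 (mod 8).

(⇐) Conversely, if N ≡ 1 (mod 5) and N ≡ 0 (mod 8), then by the Chinese remainder theorem N ≡ 16 (mod 40). This is exactly N ≡ 16 (mod 40).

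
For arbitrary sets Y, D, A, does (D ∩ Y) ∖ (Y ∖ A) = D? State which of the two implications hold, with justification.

(⊆) Let x ∈ (D ∩ Y) ∖ (Y ∖ A). Then x ∈ Y ∩ D ∩ A, from which x ∈ D.

(⊇) This inclusion fails. Take Y = ∅, D = {1}, A = ∅; then 1 ∈ D but 1 ∉ (D ∩ Y) ∖ (Y ∖ A).

The sets are not equal: only the forward inclusion holds.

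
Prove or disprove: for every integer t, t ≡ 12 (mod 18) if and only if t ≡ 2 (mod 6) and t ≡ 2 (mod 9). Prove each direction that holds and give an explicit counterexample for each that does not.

Neither direction holds.

(⇒) This fails: t = 12 gives 12 ≡ 12 (mod 18) but 12 ≡ 0 (mod 6), so the conjunction on the right does not hold.

(⇐) This fails: t = 2 satisfies both congruences on the right (2 ≡ 2 mod 6 and 2 ≡ 2 mod 9) yet 2 ≡ 2 (mod 18), not 12.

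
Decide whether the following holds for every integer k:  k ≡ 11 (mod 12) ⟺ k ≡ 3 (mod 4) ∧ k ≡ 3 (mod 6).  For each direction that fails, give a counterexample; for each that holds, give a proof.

(⇒) This fails: k = 11 gives 11 ≡ 11 (mod 12) but 11 ≡ 5 (mod 6), so the conjunction on the right does not hold.

(⇐) This fails: k = 3 satisfies both congruences on the right (3 ≡ 3 mod 4 and 3 ≡ 3 mod 6) yet 3 ≡ 3 (mod 12), not 11.

(⇒) fails and (⇐) fails.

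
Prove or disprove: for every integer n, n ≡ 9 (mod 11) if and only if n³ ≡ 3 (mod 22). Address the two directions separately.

Only the converse holds.

Forward direction. This fails: take n = 20. Then 20 ≡ 9 (mod 11), but 20³ = 8000 ≡ 14 (mod 22), not 3.

Converse. The residues r modulo 22 with r³ ≡ 3 (mod 22) are exactly {9}, and each is ≡ 9 (mod 11).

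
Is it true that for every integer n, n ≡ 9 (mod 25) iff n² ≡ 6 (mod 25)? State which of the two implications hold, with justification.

Only the forward implication holds.

(⇐) This fails: take n = 16. Then 16² = 256 ≡ 6 (mod 25), yet 16 ≡ 16 (mod 25), not 9.

(⇒) Suppose n ≡ 9 (mod 25). Write n = 25j + 9. Then (25j + 9)² = 625j² + 450j + 81 = 25(25j² + 18j + 3) + 6, so n² ≡ 6 (mod 25).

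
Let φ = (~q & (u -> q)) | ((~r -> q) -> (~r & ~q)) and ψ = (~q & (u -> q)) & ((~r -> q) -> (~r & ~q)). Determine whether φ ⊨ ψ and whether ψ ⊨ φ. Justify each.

(⟹) This fails. Under u = T, q = F, r = F, the left side is true but the right side is false.

(⟸) Assume the antecedent. If u is true, the antecedent cannot hold. If u is false, the antecedent forces (u = F, q = F, r = F), and the consequent holds there. Either way the consequent holds.

(⇒) fails; (⇐) holds.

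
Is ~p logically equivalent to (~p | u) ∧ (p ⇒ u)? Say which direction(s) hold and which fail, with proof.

(⇒) Assume the antecedent. If u is true, (~p | u) ∧ (p ⇒ u) reduces to true regardless of the other variables. If u is false, the antecedent forces (u = F, p = F), and (~p | u) ∧ (p ⇒ u) holds there. Either way (~p | u) ∧ (p ⇒ u) holds.

(⇐) This fails. Under u = T, p = T, the left side is false but the right side is true.

Not equivalent: only (⇒) holds.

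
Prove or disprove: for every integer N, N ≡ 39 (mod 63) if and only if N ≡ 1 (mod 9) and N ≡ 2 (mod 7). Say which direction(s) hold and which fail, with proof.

Forward direction. This fails: N = 39 gives 39 ≡ 39 (mod 63) but 39 ≡ 3 (mod 9), so the conjunction on the right does not hold.

Converse. This fails: N = 37 satisfies both congruences on the right (37 ≡ 1 mod 9 and 37 ≡ 2 mod 7) yet 37 ≡ 37 (mod 63), not 39.

Both directions fail.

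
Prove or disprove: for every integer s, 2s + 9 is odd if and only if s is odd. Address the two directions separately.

Only the converse holds.

(→) This fails: take s = 0. Then 2s + 9 = 9, which is odd, yet s = 0 is even, not odd.

(←) Suppose s is odd. Since 2 is even, 2s is even for every s, so 2s + 9 has the same parity as 9, which is odd. Hence 2s + 9 is odd.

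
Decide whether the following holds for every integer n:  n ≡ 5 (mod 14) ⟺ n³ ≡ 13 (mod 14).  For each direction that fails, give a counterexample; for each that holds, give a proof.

(⟹) Suppose n ≡ 5 (mod 14). Write n = 14j + 5. Then (14j + 5)³ = 2744j³ + 2940j² + 1050j + 125 = 14(196j³ + 210j² + 75j + 8) + 13, so n³ ≡ 13 (mod 14).

(⟸) This fails: take n = 3. Then 3³ = 27 ≡ 13 (mod 14), yet 3 ≡ 3 (mod 14), not 5.

Only the forward implication holds.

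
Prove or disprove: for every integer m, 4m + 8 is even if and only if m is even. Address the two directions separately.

(←) Suppose m is even. Since 4 is even, 4m is even for every m, so 4m + 8 has the same parity as 8, which is even. Hence 4m + 8 is even.

(→) This fails: take m = 3. Then 4m + 8 = 20, which is even, yet m = 3 is odd, not even.

The forward direction fails; the converse holds.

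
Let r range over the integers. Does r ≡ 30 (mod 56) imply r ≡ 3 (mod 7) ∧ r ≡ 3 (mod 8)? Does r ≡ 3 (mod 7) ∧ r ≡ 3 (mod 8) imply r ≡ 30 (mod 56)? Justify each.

(⇒) fails and (⇐) fails.

(⇒) This fails: r = 30 gives 30 ≡ 30 (mod 56) but 30 ≡ 2 (mod 7), so the conjunction on the right does not hold.

(⇐) This fails: r = 3 satisfies both congruences on the right (3 ≡ 3 mod 7 and 3 ≡ 3 mod 8) yet 3 ≡ 3 (mod 56), not 30.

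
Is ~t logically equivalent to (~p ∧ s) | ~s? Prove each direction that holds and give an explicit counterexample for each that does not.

Neither direction holds.

(⟹) This fails. Under t = F, p = T, s = T, the left side is true but the right side is false.

(⟸) This fails. Under t = T, p = F, s = F, the left side is false but the right side is true.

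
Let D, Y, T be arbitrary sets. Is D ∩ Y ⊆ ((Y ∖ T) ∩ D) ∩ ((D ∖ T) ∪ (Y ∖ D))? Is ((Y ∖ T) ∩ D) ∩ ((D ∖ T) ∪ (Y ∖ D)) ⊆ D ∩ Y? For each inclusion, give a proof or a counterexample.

(⊇) Let x ∈ ((Y ∖ T) ∩ D) ∩ ((D ∖ T) ∪ (Y ∖ D)). Then x ∈ D ∩ Y and x ∉ T, from which x ∈ D ∩ Y.

(⊆) This inclusion fails. Take D = {1}, Y = {1}, T = {1}; then 1 ∈ D ∩ Y but 1 ∉ ((Y ∖ T) ∩ D) ∩ ((D ∖ T) ∪ (Y ∖ D)).

(⊆) fails; (⊇) holds.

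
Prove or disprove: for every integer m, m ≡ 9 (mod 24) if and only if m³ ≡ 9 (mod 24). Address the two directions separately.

Equivalent; both directions hold.

[⇒] Suppose m ≡ 9 (mod 24). Write m = 24j + 9. Then (24j + 9)³ = 13824j³ + 15552j² + 5832j + 729 = 24(576j³ + 648j² + 243j + 30) + 9, so m³ ≡ 9 (mod 24).

[⇐] Conversely, suppose m³ ≡ 9 (mod 24). The only residue r in {0, …, 23} with r³ ≡ 9 (mod 24) is r = 9, so m ≡ 9 (mod 24).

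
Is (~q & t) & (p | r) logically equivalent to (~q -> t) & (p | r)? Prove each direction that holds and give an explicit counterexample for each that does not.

(⇒) holds; (⇐) fails.

Forward direction. Assume the antecedent. If p is true, the antecedent forces (t = T, q = F, p = T, r = F) or (t = T, q = F, p = T, r = T), and (~q -> t) & (p | r) holds there. If p is false, the antecedent forces (t = T, q = F, p = F, r = T), and (~q -> t) & (p | r) holds there. Either way (~q -> t) & (p | r) holds.

Converse. This fails. Under t = F, q = T, p = T, r = F, the left side is false but the right side is true.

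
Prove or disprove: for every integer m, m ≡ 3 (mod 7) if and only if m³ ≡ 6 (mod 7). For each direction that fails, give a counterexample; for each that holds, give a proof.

The forward direction holds; the converse fails.

(⟸) This fails: take m = 5. Then 5³ = 125 ≡ 6 (mod 7), yet 5 ≡ 5 (mod 7), not 3.

(⟹) Suppose m ≡ 3 (mod 7). Write m = 7j + 3. Then (7j + 3)³ = 343j³ + 441j² + 189j + 27 = 7(49j³ + 63j² + 27j + 3) + 6, so m³ ≡ 6 (mod 7).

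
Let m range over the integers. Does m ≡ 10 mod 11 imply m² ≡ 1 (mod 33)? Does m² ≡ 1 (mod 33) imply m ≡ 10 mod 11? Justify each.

Forward direction. This fails: take m = 21. Then 21 ≡ 10 (mod 11), but 21² = 441 ≡ 12 (mod 33), not 1.

Converse. This fails: take m = 1. Then 1² = 1 ≡ 1 (mod 33), yet 1 ≡ 1 (mod 11), not 10.

Neither direction holds.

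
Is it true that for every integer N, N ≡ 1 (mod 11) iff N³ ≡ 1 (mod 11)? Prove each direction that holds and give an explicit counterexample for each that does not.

(⟸) Suppose N³ ≡ 1 (mod 11). The only residue r in {0, …, 10} with r³ ≡ 1 (mod 11) is r = 1, so N ≡ 1 (mod 11).

(⟹) Suppose N ≡ 1 (mod 11). Write N = 11j + 1. Then (11j + 1)³ = 1331j³ + 363j² + 33j + 1 = 11(121j³ + 33j² + 3j) + 1, so N³ ≡ 1 (mod 11).

Both implications hold.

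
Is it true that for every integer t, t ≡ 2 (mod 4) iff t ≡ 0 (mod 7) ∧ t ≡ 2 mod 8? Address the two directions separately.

(→) This fails: t = 2 gives 2 ≡ 2 (mod 4) but 2 ≡ 2 (mod 7), so the conjunction on the right does not hold.

(←) Conversely, if t ≡ 0 (mod 7) and t ≡ 2 (mod 8), then by the Chinese remainder theorem t ≡ 42 (mod 56). Since 42 ≡ 2 (mod 4) and 4 ∣ 56, we get t ≡ 2 (mod 4).

Not equivalent: only (⇐) holds.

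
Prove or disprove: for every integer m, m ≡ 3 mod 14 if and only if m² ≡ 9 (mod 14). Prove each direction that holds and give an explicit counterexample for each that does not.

Not equivalent: only (⇒) holds.

(⟸) This fails: take m = 11. Then 11² = 121 ≡ 9 (mod 14), yet 11 ≡ 11 (mod 14), not 3.

(⟹) Suppose m ≡ 3 mod 14. Write m = 14j + 3. Then (14j + 3)² = 196j² + 84j + 9 = 14(14j² + 6j) + 9, so m² ≡ 9 (mod 14).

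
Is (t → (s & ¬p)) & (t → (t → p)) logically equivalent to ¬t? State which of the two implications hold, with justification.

(→) Assume the antecedent. If p is true, the antecedent forces (p = T, t = F, s = F) or (p = T, t = F, s = T), and ¬t holds there. If p is false, the antecedent forces (p = F, t = F, s = F) or (p = F, t = F, s = T), and ¬t holds there. Either way ¬t holds.

(←) Assume the antecedent. If p is true, the antecedent forces (p = T, t = F, s = F) or (p = T, t = F, s = T), and (t → (s & ¬p)) & (t → (t → p)) holds there. If p is false, the antecedent forces (p = F, t = F, s = F) or (p = F, t = F, s = T), and (t → (s & ¬p)) & (t → (t → p)) holds there. Either way (t → (s & ¬p)) & (t → (t → p)) holds.

Equivalent; both directions hold.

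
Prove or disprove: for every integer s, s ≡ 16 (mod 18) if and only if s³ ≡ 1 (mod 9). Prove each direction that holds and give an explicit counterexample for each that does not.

Forward direction. Suppose s ≡ 16 (mod 18). Then s³ ≡ 16³ = 4096 (mod 18), and since 9 ∣ 18, also s³ ≡ 1 (mod 9).

Converse. This fails: take s = 1. Then 1³ = 1 ≡ 1 (mod 9), yet 1 ≡ 1 (mod 18), not 16.

The forward direction holds; the converse fails.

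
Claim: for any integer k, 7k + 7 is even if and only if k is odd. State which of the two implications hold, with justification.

(⇒) Suppose 7k + 7 is even. Since 7 is odd, 7k and k have the same parity, so 7k + 7 ≡ k + 7 (mod 2). As 7 is odd, 7k + 7 is even exactly when k is odd. Thus k is odd.

(⇐) Conversely, suppose k is odd; write k = 2j + 1. Then 7k + 7 = 7·(2j + 1) + 7 = 2·7j + 14, which is even.

The biconditional holds.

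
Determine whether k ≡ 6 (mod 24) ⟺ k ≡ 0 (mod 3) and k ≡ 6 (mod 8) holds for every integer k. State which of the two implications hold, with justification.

Both directions hold.

(→) Suppose k ≡ 6 (mod 24); write k = 24j + 6. Since 3 ∣ 24, reducing mod 3 gives k ≡ 6 ≡ 0 (mod 3); since 8 ∣ 24, reducing mod 8 gives k ≡ 6 (mod 8).

(←) Conversely, if k ≡ 0 (mod 3) and k ≡ 6 (mod 8), then by the Chinese remainder theorem k ≡ 6 (mod 24). This is exactly k ≡ 6 (mod 24).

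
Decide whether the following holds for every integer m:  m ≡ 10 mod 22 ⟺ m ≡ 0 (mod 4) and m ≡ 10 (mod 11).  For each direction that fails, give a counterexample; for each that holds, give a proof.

(→) This fails: m = 10 gives 10 ≡ 10 (mod 22) but 10 ≡ 2 (mod 4), so the conjunction on the right does not hold.

(←) Conversely, if m ≡ 0 (mod 4) and m ≡ 10 (mod 11), then by the Chinese remainder theorem m ≡ 32 (mod 44). Since 32 ≡ 10 (mod 22) and 22 ∣ 44, we get m ≡ 10 (mod 22).

Only the converse holds.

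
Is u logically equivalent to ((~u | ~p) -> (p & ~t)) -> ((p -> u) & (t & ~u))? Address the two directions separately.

(⇒) fails and (⇐) fails.

(⟹) This fails. Under u = T, t = F, p = T, the left side is true but the right side is false.

(⟸) This fails. Under u = F, t = F, p = F, the left side is false but the right side is true.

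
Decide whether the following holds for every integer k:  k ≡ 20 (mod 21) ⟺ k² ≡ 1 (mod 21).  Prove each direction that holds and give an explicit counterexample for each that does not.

Only the forward implication holds.

(⇐) This fails: take k = 1. Then 1² = 1 ≡ 1 (mod 21), yet 1 ≡ 1 (mod 21), not 20.

(⇒) Suppose k ≡ 20 (mod 21). Write k = 21j + 20. Then (21j + 20)² = 441j² + 840j + 400 = 21(21j² + 40j + 19) + 1, so k² ≡ 1 (mod 21).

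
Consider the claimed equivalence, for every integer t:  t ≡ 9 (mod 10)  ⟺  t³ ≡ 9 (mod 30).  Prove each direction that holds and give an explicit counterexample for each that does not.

Not equivalent: only (⇐) holds.

[⇒] This fails: take t = 19. Then 19 ≡ 9 (mod 10), but 19³ = 6859 ≡ 19 (mod 30), not 9.

[⇐] Conversely, the residues r modulo 30 with r³ ≡ 9 (mod 30) are exactly {9}, and each is ≡ 9 (mod 10).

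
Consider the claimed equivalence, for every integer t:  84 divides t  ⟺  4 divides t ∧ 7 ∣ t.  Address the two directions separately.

(⇒) If 84 ∣ t, write t = 84q. Since 84 = 21·4, t = 4·(21q), so 4 ∣ t; and since 84 = 12·7, t = 7·(12q), so 7 ∣ t.

(⇐) This fails: take t = 28. Both 4 ∣ 28 and 7 ∣ 28, yet 28 is not a multiple of 84 (since 28 = 0·84 + 28), so 84 ∤ 28.

Only the forward implication holds.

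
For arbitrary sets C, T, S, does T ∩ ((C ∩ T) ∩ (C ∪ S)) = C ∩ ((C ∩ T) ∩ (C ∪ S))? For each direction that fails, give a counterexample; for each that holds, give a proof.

(⊆) Let x ∈ T ∩ ((C ∩ T) ∩ (C ∪ S)). Then either x ∈ C ∩ T and x ∉ S; or x ∈ C ∩ T ∩ S. In each case x ∈ C ∩ ((C ∩ T) ∩ (C ∪ S)), so T ∩ ((C ∩ T) ∩ (C ∪ S)) ⊆ C ∩ ((C ∩ T) ∩ (C ∪ S)).

(⊇) Let x ∈ C ∩ ((C ∩ T) ∩ (C ∪ S)). Then either x ∈ C ∩ T and x ∉ S; or x ∈ C ∩ T ∩ S. In each case x ∈ T ∩ ((C ∩ T) ∩ (C ∪ S)), so C ∩ ((C ∩ T) ∩ (C ∪ S)) ⊆ T ∩ ((C ∩ T) ∩ (C ∪ S)).

Both inclusions hold.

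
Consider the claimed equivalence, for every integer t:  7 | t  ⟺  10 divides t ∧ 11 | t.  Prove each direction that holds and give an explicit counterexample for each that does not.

[⇒] This fails: take t = 7. Certainly 7 ∣ 7, but 10 ∤ 7.

[⇐] This fails: take t = 110. Both 10 ∣ 110 and 11 ∣ 110, yet 110 is not a multiple of 7 (since 110 = 15·7 + 5), so 7 ∤ 110.

Neither implication holds.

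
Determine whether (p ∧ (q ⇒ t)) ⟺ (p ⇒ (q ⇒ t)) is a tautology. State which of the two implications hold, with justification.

Only the forward direction holds.

[⇐] This fails. Under q = F, p = F, t = F, the left side is false but the right side is true.

[⇒] Assume the antecedent. If q is true, the antecedent forces (q = T, p = T, t = T), and p ⇒ (q ⇒ t) holds there. If q is false, p ⇒ (q ⇒ t) reduces to true regardless of the other variables. Either way p ⇒ (q ⇒ t) holds.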